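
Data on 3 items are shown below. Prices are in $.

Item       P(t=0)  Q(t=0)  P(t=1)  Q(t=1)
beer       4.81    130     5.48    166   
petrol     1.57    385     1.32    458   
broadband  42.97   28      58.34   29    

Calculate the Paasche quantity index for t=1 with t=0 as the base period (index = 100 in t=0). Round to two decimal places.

Paasche quantity index uses current-period prices as weights.
ΣP(t=1)·Q(t=1) = 5.48×166 + 1.32×458 + 58.34×29 = 909.68 + 604.56 + 1691.86 = 3206.1
ΣP(t=1)·Q(t=0) = 5.48×130 + 1.32×385 + 58.34×28 = 712.4 + 508.2 + 1633.52 = 2854.12
Index = 3206.1 / 2854.12 × 100 = 112.3323

112.33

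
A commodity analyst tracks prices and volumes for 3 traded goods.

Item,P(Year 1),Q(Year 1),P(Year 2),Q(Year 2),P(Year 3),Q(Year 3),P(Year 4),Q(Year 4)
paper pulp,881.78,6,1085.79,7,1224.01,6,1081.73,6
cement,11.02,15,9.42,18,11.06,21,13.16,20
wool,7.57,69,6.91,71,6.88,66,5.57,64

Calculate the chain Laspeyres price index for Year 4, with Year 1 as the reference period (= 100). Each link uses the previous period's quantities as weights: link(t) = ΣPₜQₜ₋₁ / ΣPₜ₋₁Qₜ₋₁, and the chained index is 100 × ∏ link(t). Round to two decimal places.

Link Year 1→Year 2:
ΣP(Year 2)Q(Year 1) = 1085.79×6 + 9.42×15 + 6.91×69 = 6514.74 + 141.3 + 476.79 = 7132.83
ΣP(Year 1)Q(Year 1) = 881.78×6 + 11.02×15 + 7.57×69 = 5290.68 + 165.3 + 522.33 = 5978.31
link = 7132.83/5978.31 = 1.193118
Link Year 2→Year 3:
ΣP(Year 3)Q(Year 2) = 1224.01×7 + 11.06×18 + 6.88×71 = 8568.07 + 199.08 + 488.48 = 9255.63
ΣP(Year 2)Q(Year 2) = 1085.79×7 + 9.42×18 + 6.91×71 = 7600.53 + 169.56 + 490.61 = 8260.7
link = 9255.63/8260.7 = 1.120441
Link Year 3→Year 4:
ΣP(Year 4)Q(Year 3) = 1081.73×6 + 13.16×21 + 5.57×66 = 6490.38 + 276.36 + 367.62 = 7134.36
ΣP(Year 3)Q(Year 3) = 1224.01×6 + 11.06×21 + 6.88×66 = 7344.06 + 232.26 + 454.08 = 8030.4
link = 7134.36/8030.4 = 0.888419
Chained index = 100 × 1.193118 × 1.120441 × 0.888419 = 118.7655

118.77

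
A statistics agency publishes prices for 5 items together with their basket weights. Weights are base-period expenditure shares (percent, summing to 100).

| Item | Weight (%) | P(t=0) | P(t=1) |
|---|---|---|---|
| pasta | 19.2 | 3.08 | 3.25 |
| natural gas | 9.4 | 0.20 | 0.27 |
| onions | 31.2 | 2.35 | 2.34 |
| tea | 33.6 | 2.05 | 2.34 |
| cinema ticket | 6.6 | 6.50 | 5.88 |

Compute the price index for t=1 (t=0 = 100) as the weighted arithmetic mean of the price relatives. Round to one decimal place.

108.3

pasta: 19.2 × (3.25/3.08) = 19.2 × 1.055195 = 20.2597
natural gas: 9.4 × (0.27/0.20) = 9.4 × 1.350000 = 12.6900
onions: 31.2 × (2.34/2.35) = 31.2 × 0.995745 = 31.0672
tea: 33.6 × (2.34/2.05) = 33.6 × 1.141463 = 38.3532
cinema ticket: 6.6 × (5.88/6.50) = 6.6 × 0.904615 = 5.9705
Index = Σ wᵢ·(p₁ᵢ/p₀ᵢ) = 20.2597 + 12.6900 + 31.0672 + 38.3532 + 5.9705 = 108.3406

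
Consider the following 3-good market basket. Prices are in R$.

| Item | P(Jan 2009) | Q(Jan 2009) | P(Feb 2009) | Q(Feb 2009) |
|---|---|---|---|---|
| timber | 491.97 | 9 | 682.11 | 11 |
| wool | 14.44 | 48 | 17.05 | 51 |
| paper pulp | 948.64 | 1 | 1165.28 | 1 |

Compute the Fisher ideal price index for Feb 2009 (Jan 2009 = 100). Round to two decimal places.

134.11

Laspeyres component (base-period weights):
ΣP(Feb 2009)Q(Jan 2009) = 682.11×9 + 17.05×48 + 1165.28×1 = 6138.99 + 818.4 + 1165.28 = 8122.67
ΣP(Jan 2009)Q(Jan 2009) = 491.97×9 + 14.44×48 + 948.64×1 = 4427.73 + 693.12 + 948.64 = 6069.49
L = 8122.67 / 6069.49 × 100 = 133.8279
Paasche component (current-period weights):
ΣP(Feb 2009)Q(Feb 2009) = 682.11×11 + 17.05×51 + 1165.28×1 = 7503.21 + 869.55 + 1165.28 = 9538.04
ΣP(Jan 2009)Q(Feb 2009) = 491.97×11 + 14.44×51 + 948.64×1 = 5411.67 + 736.44 + 948.64 = 7096.75
P = 9538.04 / 7096.75 × 100 = 134.4001
Fisher = √(L × P) = √(133.8279 × 134.4001) = 134.1137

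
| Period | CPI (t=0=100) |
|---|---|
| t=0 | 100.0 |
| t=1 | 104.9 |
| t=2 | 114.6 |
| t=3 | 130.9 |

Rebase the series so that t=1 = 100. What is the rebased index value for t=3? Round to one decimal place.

Rebased(t=3) = 130.9 / 104.9 × 100 = 124.7855

124.8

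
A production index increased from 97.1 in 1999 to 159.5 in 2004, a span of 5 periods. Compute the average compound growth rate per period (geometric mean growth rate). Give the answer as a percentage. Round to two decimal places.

Growth factor = (159.5/97.1)^(1/5) = (1.642636)^(1/5) = 1.104354
Growth rate = 1.104354 − 1 = 0.104354 = 10.4354%

10.44%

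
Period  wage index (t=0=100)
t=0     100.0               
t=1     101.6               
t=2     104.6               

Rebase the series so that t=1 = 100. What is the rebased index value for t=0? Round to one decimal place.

98.4

Rebased(t=0) = 100.0 / 101.6 × 100 = 98.4252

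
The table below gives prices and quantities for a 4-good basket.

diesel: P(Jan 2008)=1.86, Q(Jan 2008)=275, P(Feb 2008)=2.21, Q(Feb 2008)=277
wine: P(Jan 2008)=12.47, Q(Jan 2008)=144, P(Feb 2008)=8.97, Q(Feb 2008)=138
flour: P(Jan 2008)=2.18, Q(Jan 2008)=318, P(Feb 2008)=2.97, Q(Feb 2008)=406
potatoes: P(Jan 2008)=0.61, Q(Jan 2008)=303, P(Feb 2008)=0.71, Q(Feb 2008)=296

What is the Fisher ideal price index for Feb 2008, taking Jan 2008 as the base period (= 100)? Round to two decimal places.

Laspeyres component (base-period weights):
ΣP(Feb 2008)Q(Jan 2008) = 2.21×275 + 8.97×144 + 2.97×318 + 0.71×303 = 607.75 + 1291.68 + 944.46 + 215.13 = 3059.02
ΣP(Jan 2008)Q(Jan 2008) = 1.86×275 + 12.47×144 + 2.18×318 + 0.61×303 = 511.5 + 1795.68 + 693.24 + 184.83 = 3185.25
L = 3059.02 / 3185.25 × 100 = 96.0370
Paasche component (current-period weights):
ΣP(Feb 2008)Q(Feb 2008) = 2.21×277 + 8.97×138 + 2.97×406 + 0.71×296 = 612.17 + 1237.86 + 1205.82 + 210.16 = 3266.01
ΣP(Jan 2008)Q(Feb 2008) = 1.86×277 + 12.47×138 + 2.18×406 + 0.61×296 = 515.22 + 1720.86 + 885.08 + 180.56 = 3301.72
P = 3266.01 / 3301.72 × 100 = 98.9184
Fisher = √(L × P) = √(96.0370 × 98.9184) = 97.4671

97.47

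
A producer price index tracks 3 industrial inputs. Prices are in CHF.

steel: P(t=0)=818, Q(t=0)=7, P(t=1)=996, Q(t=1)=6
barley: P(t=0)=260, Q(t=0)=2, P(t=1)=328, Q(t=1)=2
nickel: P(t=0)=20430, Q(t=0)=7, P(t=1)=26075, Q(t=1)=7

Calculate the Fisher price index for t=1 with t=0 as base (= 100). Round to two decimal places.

127.42

Laspeyres component (base-period weights):
ΣP(t=1)Q(t=0) = 996×7 + 328×2 + 26075×7 = 6972 + 656 + 182525 = 190153
ΣP(t=0)Q(t=0) = 818×7 + 260×2 + 20430×7 = 5726 + 520 + 143010 = 149256
L = 190153 / 149256 × 100 = 127.4006
Paasche component (current-period weights):
ΣP(t=1)Q(t=1) = 996×6 + 328×2 + 26075×7 = 5976 + 656 + 182525 = 189157
ΣP(t=0)Q(t=1) = 818×6 + 260×2 + 20430×7 = 4908 + 520 + 143010 = 148438
P = 189157 / 148438 × 100 = 127.4317
Fisher = √(L × P) = √(127.4006 × 127.4317) = 127.4161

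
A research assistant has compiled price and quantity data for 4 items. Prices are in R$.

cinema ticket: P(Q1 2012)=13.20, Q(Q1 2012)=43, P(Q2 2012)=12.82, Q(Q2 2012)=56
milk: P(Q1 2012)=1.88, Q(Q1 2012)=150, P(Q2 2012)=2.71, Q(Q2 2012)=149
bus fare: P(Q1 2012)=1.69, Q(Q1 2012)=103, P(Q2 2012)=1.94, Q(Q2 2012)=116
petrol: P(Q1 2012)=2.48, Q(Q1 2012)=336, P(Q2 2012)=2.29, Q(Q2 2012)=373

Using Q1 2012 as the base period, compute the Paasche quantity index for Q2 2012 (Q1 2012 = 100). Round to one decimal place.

114.2

Paasche quantity index uses current-period prices as weights.
ΣP(Q2 2012)·Q(Q2 2012) = 12.82×56 + 2.71×149 + 1.94×116 + 2.29×373 = 717.92 + 403.79 + 225.04 + 854.17 = 2200.92
ΣP(Q2 2012)·Q(Q1 2012) = 12.82×43 + 2.71×150 + 1.94×103 + 2.29×336 = 551.26 + 406.5 + 199.82 + 769.44 = 1927.02
Index = 2200.92 / 1927.02 × 100 = 114.2137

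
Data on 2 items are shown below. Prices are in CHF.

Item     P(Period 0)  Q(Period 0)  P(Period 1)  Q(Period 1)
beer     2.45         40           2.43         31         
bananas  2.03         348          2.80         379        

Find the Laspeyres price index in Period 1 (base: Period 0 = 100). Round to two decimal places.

133.21

Laspeyres price index uses base-period quantities as weights.
ΣP(Period 1)·Q(Period 0) = 2.43×40 + 2.80×348 = 97.2 + 974.4 = 1071.6
ΣP(Period 0)·Q(Period 0) = 2.45×40 + 2.03×348 = 98 + 706.44 = 804.44
Index = 1071.6 / 804.44 × 100 = 133.2107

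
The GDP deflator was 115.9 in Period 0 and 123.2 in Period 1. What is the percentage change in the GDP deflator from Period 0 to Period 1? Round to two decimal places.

6.30%

Change = (123.2 − 115.9) / 115.9 × 100
       = 7.3 / 115.9 × 100 = 6.2985%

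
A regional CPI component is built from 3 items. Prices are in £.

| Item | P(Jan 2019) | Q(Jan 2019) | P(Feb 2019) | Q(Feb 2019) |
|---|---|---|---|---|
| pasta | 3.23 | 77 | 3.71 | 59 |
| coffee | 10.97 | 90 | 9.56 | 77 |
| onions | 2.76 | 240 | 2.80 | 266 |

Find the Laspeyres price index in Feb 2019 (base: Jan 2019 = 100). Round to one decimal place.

95.8

Laspeyres price index uses base-period quantities as weights.
ΣP(Feb 2019)·Q(Jan 2019) = 3.71×77 + 9.56×90 + 2.80×240 = 285.67 + 860.4 + 672 = 1818.07
ΣP(Jan 2019)·Q(Jan 2019) = 3.23×77 + 10.97×90 + 2.76×240 = 248.71 + 987.3 + 662.4 = 1898.41
Index = 1818.07 / 1898.41 × 100 = 95.7680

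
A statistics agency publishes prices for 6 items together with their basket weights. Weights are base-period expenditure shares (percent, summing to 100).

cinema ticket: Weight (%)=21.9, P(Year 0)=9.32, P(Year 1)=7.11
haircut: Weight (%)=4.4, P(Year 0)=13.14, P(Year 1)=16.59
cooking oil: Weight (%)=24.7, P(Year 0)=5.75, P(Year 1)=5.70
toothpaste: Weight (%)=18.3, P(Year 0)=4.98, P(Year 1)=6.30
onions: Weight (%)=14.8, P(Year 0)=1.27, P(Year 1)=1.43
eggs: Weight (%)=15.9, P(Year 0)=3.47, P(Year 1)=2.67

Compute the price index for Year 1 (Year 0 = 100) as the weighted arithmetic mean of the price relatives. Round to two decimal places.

98.80

cinema ticket: 21.9 × (7.11/9.32) = 21.9 × 0.762876 = 16.7070
haircut: 4.4 × (16.59/13.14) = 4.4 × 1.262557 = 5.5553
cooking oil: 24.7 × (5.70/5.75) = 24.7 × 0.991304 = 24.4852
toothpaste: 18.3 × (6.30/4.98) = 18.3 × 1.265060 = 23.1506
onions: 14.8 × (1.43/1.27) = 14.8 × 1.125984 = 16.6646
eggs: 15.9 × (2.67/3.47) = 15.9 × 0.769452 = 12.2343
Index = Σ wᵢ·(p₁ᵢ/p₀ᵢ) = 16.7070 + 5.5553 + 24.4852 + 23.1506 + 16.6646 + 12.2343 = 98.7969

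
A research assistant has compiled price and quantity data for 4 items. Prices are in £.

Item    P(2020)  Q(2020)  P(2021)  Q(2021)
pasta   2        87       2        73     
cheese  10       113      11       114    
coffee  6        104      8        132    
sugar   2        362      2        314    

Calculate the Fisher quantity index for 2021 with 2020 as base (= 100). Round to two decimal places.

Laspeyres component (base-period weights):
ΣP(2020)Q(2021) = 2×73 + 10×114 + 6×132 + 2×314 = 146 + 1140 + 792 + 628 = 2706
ΣP(2020)Q(2020) = 2×87 + 10×113 + 6×104 + 2×362 = 174 + 1130 + 624 + 724 = 2652
L = 2706 / 2652 × 100 = 102.0362
Paasche component (current-period weights):
ΣP(2021)Q(2021) = 2×73 + 11×114 + 8×132 + 2×314 = 146 + 1254 + 1056 + 628 = 3084
ΣP(2021)Q(2020) = 2×87 + 11×113 + 8×104 + 2×362 = 174 + 1243 + 832 + 724 = 2973
P = 3084 / 2973 × 100 = 103.7336
Fisher = √(L × P) = √(102.0362 × 103.7336) = 102.8814

102.88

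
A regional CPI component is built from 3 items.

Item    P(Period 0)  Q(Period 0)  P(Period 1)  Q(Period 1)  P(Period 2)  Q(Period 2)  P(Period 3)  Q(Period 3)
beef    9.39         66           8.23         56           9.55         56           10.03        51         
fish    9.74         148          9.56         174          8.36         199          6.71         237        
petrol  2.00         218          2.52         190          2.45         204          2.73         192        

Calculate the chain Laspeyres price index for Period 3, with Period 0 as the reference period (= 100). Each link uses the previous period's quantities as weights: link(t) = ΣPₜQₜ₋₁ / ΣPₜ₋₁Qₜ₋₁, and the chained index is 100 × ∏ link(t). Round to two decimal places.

86.12

Link Period 0→Period 1:
ΣP(Period 1)Q(Period 0) = 8.23×66 + 9.56×148 + 2.52×218 = 543.18 + 1414.88 + 549.36 = 2507.42
ΣP(Period 0)Q(Period 0) = 9.39×66 + 9.74×148 + 2.00×218 = 619.74 + 1441.52 + 436 = 2497.26
link = 2507.42/2497.26 = 1.004068
Link Period 1→Period 2:
ΣP(Period 2)Q(Period 1) = 9.55×56 + 8.36×174 + 2.45×190 = 534.8 + 1454.64 + 465.5 = 2454.94
ΣP(Period 1)Q(Period 1) = 8.23×56 + 9.56×174 + 2.52×190 = 460.88 + 1663.44 + 478.8 = 2603.12
link = 2454.94/2603.12 = 0.943076
Link Period 2→Period 3:
ΣP(Period 3)Q(Period 2) = 10.03×56 + 6.71×199 + 2.73×204 = 561.68 + 1335.29 + 556.92 = 2453.89
ΣP(Period 2)Q(Period 2) = 9.55×56 + 8.36×199 + 2.45×204 = 534.8 + 1663.64 + 499.8 = 2698.24
link = 2453.89/2698.24 = 0.909441
Chained index = 100 × 1.004068 × 0.943076 × 0.909441 = 86.1161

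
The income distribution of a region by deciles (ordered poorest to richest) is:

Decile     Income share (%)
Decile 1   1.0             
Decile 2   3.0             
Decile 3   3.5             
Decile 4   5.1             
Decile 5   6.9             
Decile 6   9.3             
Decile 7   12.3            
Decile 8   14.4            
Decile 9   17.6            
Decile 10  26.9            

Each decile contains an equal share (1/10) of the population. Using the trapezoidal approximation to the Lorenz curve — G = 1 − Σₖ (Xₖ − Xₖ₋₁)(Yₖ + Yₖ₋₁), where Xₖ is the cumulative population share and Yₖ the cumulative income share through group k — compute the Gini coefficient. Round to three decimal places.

Cumulative income shares Yₖ: 0.0100, 0.0400, 0.0750, 0.1260, 0.1950, 0.2880, 0.4110, 0.5550, 0.7310, 1.0000
Σ (Xₖ−Xₖ₋₁)(Yₖ+Yₖ₋₁) = (1/10)(0.0100+0.0000) + (1/10)(0.0400+0.0100) + (1/10)(0.0750+0.0400) + (1/10)(0.1260+0.0750) + (1/10)(0.1950+0.1260) + (1/10)(0.2880+0.1950) + (1/10)(0.4110+0.2880) + (1/10)(0.5550+0.4110) + (1/10)(0.7310+0.5550) + (1/10)(1.0000+0.7310)
  = 0.0010 + 0.0050 + 0.0115 + 0.0201 + 0.0321 + 0.0483 + 0.0699 + 0.0966 + 0.1286 + 0.1731 = 0.5862
G = 1 − 0.5862 = 0.4138

0.414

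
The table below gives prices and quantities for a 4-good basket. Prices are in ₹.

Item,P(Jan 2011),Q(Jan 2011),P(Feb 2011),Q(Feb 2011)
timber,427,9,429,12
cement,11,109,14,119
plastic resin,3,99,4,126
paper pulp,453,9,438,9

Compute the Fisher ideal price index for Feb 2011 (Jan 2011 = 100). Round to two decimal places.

Laspeyres component (base-period weights):
ΣP(Feb 2011)Q(Jan 2011) = 429×9 + 14×109 + 4×99 + 438×9 = 3861 + 1526 + 396 + 3942 = 9725
ΣP(Jan 2011)Q(Jan 2011) = 427×9 + 11×109 + 3×99 + 453×9 = 3843 + 1199 + 297 + 4077 = 9416
L = 9725 / 9416 × 100 = 103.2816
Paasche component (current-period weights):
ΣP(Feb 2011)Q(Feb 2011) = 429×12 + 14×119 + 4×126 + 438×9 = 5148 + 1666 + 504 + 3942 = 11260
ΣP(Jan 2011)Q(Feb 2011) = 427×12 + 11×119 + 3×126 + 453×9 = 5124 + 1309 + 378 + 4077 = 10888
P = 11260 / 10888 × 100 = 103.4166
Fisher = √(L × P) = √(103.2816 × 103.4166) = 103.3491

103.35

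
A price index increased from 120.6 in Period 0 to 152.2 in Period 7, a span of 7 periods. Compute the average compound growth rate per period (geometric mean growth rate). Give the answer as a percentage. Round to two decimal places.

3.38%

Growth factor = (152.2/120.6)^(1/7) = (1.262023)^(1/7) = 1.033804
Growth rate = 1.033804 − 1 = 0.033804 = 3.3804%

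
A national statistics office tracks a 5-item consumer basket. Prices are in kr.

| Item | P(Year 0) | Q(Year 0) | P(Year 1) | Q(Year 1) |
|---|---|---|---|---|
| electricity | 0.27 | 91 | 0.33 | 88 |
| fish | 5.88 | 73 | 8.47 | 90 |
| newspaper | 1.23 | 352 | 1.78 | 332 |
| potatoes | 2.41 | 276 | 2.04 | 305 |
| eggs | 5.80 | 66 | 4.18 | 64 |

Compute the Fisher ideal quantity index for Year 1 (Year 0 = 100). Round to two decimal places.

107.17

Laspeyres component (base-period weights):
ΣP(Year 0)Q(Year 1) = 0.27×88 + 5.88×90 + 1.23×332 + 2.41×305 + 5.80×64 = 23.76 + 529.2 + 408.36 + 735.05 + 371.2 = 2067.57
ΣP(Year 0)Q(Year 0) = 0.27×91 + 5.88×73 + 1.23×352 + 2.41×276 + 5.80×66 = 24.57 + 429.24 + 432.96 + 665.16 + 382.8 = 1934.73
L = 2067.57 / 1934.73 × 100 = 106.8661
Paasche component (current-period weights):
ΣP(Year 1)Q(Year 1) = 0.33×88 + 8.47×90 + 1.78×332 + 2.04×305 + 4.18×64 = 29.04 + 762.3 + 590.96 + 622.2 + 267.52 = 2272.02
ΣP(Year 1)Q(Year 0) = 0.33×91 + 8.47×73 + 1.78×352 + 2.04×276 + 4.18×66 = 30.03 + 618.31 + 626.56 + 563.04 + 275.88 = 2113.82
P = 2272.02 / 2113.82 × 100 = 107.4841
Fisher = √(L × P) = √(106.8661 × 107.4841) = 107.1746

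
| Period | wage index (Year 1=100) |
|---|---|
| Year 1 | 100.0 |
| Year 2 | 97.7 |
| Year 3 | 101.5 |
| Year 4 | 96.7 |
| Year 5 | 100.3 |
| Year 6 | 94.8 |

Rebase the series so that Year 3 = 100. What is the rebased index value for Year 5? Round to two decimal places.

98.82

Rebased(Year 5) = 100.3 / 101.5 × 100 = 98.8177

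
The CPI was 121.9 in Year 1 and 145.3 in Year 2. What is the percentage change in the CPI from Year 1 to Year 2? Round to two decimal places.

Change = (145.3 − 121.9) / 121.9 × 100
       = 23.4 / 121.9 × 100 = 19.1961%

19.20%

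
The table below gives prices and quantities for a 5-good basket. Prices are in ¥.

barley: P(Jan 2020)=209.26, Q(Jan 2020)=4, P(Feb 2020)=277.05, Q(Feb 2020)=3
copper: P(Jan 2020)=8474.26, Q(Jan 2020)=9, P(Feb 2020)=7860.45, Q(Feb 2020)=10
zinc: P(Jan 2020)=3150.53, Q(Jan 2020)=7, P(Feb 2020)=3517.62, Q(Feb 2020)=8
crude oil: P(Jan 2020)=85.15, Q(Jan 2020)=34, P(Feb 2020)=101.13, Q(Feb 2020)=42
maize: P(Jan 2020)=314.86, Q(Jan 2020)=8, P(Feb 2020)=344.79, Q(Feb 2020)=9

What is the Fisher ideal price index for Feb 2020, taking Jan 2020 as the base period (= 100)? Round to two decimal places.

Laspeyres component (base-period weights):
ΣP(Feb 2020)Q(Jan 2020) = 277.05×4 + 7860.45×9 + 3517.62×7 + 101.13×34 + 344.79×8 = 1108.2 + 70744.05 + 24623.34 + 3438.42 + 2758.32 = 102672.33
ΣP(Jan 2020)Q(Jan 2020) = 209.26×4 + 8474.26×9 + 3150.53×7 + 85.15×34 + 314.86×8 = 837.04 + 76268.34 + 22053.71 + 2895.1 + 2518.88 = 104573.07
L = 102672.33 / 104573.07 × 100 = 98.1824
Paasche component (current-period weights):
ΣP(Feb 2020)Q(Feb 2020) = 277.05×3 + 7860.45×10 + 3517.62×8 + 101.13×42 + 344.79×9 = 831.15 + 78604.5 + 28140.96 + 4247.46 + 3103.11 = 114927.18
ΣP(Jan 2020)Q(Feb 2020) = 209.26×3 + 8474.26×10 + 3150.53×8 + 85.15×42 + 314.86×9 = 627.78 + 84742.6 + 25204.24 + 3576.3 + 2833.74 = 116984.66
P = 114927.18 / 116984.66 × 100 = 98.2412
Fisher = √(L × P) = √(98.1824 × 98.2412) = 98.2118

98.21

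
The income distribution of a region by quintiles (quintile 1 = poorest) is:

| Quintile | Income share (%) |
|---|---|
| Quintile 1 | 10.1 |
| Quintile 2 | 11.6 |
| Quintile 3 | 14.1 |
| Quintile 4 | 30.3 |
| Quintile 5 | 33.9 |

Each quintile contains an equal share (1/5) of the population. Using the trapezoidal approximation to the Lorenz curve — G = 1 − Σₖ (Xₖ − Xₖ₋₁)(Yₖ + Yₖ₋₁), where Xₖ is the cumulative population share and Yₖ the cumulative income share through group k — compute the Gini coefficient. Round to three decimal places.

Cumulative income shares Yₖ: 0.1010, 0.2170, 0.3580, 0.6610, 1.0000
Σ (Xₖ−Xₖ₋₁)(Yₖ+Yₖ₋₁) = (1/5)(0.1010+0.0000) + (1/5)(0.2170+0.1010) + (1/5)(0.3580+0.2170) + (1/5)(0.6610+0.3580) + (1/5)(1.0000+0.6610)
  = 0.0202 + 0.0636 + 0.1150 + 0.2038 + 0.3322 = 0.7348
G = 1 − 0.7348 = 0.2652

0.265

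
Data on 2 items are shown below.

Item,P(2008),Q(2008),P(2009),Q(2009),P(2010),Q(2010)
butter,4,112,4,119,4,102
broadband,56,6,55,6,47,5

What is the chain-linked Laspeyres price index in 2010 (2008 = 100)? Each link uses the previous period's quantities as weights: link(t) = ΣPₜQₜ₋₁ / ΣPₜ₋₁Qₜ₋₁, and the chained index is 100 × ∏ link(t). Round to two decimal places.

93.32

Link 2008→2009:
ΣP(2009)Q(2008) = 4×112 + 55×6 = 448 + 330 = 778
ΣP(2008)Q(2008) = 4×112 + 56×6 = 448 + 336 = 784
link = 778/784 = 0.992347
Link 2009→2010:
ΣP(2010)Q(2009) = 4×119 + 47×6 = 476 + 282 = 758
ΣP(2009)Q(2009) = 4×119 + 55×6 = 476 + 330 = 806
link = 758/806 = 0.940447
Chained index = 100 × 0.992347 × 0.940447 = 93.3249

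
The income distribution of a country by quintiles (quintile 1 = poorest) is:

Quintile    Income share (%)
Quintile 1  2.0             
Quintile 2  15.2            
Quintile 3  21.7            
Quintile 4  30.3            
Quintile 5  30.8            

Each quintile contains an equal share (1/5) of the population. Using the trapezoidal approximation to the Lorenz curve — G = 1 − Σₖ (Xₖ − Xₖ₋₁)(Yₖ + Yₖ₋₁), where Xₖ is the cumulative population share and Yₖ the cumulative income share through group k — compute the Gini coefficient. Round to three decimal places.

Cumulative income shares Yₖ: 0.0200, 0.1720, 0.3890, 0.6920, 1.0000
Σ (Xₖ−Xₖ₋₁)(Yₖ+Yₖ₋₁) = (1/5)(0.0200+0.0000) + (1/5)(0.1720+0.0200) + (1/5)(0.3890+0.1720) + (1/5)(0.6920+0.3890) + (1/5)(1.0000+0.6920)
  = 0.0040 + 0.0384 + 0.1122 + 0.2162 + 0.3384 = 0.7092
G = 1 − 0.7092 = 0.2908

0.291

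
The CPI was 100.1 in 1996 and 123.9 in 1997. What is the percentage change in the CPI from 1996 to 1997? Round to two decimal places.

Change = (123.9 − 100.1) / 100.1 × 100
       = 23.8 / 100.1 × 100 = 23.7762%

23.78%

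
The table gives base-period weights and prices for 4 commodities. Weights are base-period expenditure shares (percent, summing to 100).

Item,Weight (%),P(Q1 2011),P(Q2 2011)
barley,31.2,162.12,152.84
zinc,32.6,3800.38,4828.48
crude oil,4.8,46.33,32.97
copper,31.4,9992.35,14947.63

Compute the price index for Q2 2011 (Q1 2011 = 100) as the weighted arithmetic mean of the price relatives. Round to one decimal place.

barley: 31.2 × (152.84/162.12) = 31.2 × 0.942758 = 29.4141
zinc: 32.6 × (4828.48/3800.38) = 32.6 × 1.270526 = 41.4191
crude oil: 4.8 × (32.97/46.33) = 4.8 × 0.711634 = 3.4158
copper: 31.4 × (14947.63/9992.35) = 31.4 × 1.495907 = 46.9715
Index = Σ wᵢ·(p₁ᵢ/p₀ᵢ) = 29.4141 + 41.4191 + 3.4158 + 46.9715 = 121.2205

121.2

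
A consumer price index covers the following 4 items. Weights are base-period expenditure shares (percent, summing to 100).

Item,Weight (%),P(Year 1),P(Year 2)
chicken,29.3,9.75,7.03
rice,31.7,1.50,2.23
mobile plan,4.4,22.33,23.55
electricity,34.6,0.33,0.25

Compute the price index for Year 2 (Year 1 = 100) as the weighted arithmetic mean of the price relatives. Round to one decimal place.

chicken: 29.3 × (7.03/9.75) = 29.3 × 0.721026 = 21.1261
rice: 31.7 × (2.23/1.50) = 31.7 × 1.486667 = 47.1273
mobile plan: 4.4 × (23.55/22.33) = 4.4 × 1.054635 = 4.6404
electricity: 34.6 × (0.25/0.33) = 34.6 × 0.757576 = 26.2121
Index = Σ wᵢ·(p₁ᵢ/p₀ᵢ) = 21.1261 + 47.1273 + 4.6404 + 26.2121 = 99.1059

99.1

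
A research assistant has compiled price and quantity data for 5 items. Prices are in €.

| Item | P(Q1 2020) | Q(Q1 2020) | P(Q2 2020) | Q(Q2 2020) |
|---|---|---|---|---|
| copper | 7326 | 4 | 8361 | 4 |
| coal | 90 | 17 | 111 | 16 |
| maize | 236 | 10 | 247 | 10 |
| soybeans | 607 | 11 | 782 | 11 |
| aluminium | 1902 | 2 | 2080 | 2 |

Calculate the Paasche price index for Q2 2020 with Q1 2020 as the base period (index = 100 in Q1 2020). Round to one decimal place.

115.8

Paasche price index uses current-period quantities as weights.
ΣP(Q2 2020)·Q(Q2 2020) = 8361×4 + 111×16 + 247×10 + 782×11 + 2080×2 = 33444 + 1776 + 2470 + 8602 + 4160 = 50452
ΣP(Q1 2020)·Q(Q2 2020) = 7326×4 + 90×16 + 236×10 + 607×11 + 1902×2 = 29304 + 1440 + 2360 + 6677 + 3804 = 43585
Index = 50452 / 43585 × 100 = 115.7554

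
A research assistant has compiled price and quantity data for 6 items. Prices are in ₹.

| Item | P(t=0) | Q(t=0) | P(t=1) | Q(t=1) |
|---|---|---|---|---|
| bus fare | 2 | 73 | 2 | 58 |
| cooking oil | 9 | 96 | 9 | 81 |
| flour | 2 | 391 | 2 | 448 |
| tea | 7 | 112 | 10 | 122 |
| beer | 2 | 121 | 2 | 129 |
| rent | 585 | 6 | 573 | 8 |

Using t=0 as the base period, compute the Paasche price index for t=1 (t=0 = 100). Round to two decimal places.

103.58

Paasche price index uses current-period quantities as weights.
ΣP(t=1)·Q(t=1) = 2×58 + 9×81 + 2×448 + 10×122 + 2×129 + 573×8 = 116 + 729 + 896 + 1220 + 258 + 4584 = 7803
ΣP(t=0)·Q(t=1) = 2×58 + 9×81 + 2×448 + 7×122 + 2×129 + 585×8 = 116 + 729 + 896 + 854 + 258 + 4680 = 7533
Index = 7803 / 7533 × 100 = 103.5842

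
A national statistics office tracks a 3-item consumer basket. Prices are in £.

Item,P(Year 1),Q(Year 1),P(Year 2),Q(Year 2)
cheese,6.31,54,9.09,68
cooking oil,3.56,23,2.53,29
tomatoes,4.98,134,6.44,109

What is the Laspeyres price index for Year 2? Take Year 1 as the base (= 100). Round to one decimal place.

129.5

Laspeyres price index uses base-period quantities as weights.
ΣP(Year 2)·Q(Year 1) = 9.09×54 + 2.53×23 + 6.44×134 = 490.86 + 58.19 + 862.96 = 1412.01
ΣP(Year 1)·Q(Year 1) = 6.31×54 + 3.56×23 + 4.98×134 = 340.74 + 81.88 + 667.32 = 1089.94
Index = 1412.01 / 1089.94 × 100 = 129.5493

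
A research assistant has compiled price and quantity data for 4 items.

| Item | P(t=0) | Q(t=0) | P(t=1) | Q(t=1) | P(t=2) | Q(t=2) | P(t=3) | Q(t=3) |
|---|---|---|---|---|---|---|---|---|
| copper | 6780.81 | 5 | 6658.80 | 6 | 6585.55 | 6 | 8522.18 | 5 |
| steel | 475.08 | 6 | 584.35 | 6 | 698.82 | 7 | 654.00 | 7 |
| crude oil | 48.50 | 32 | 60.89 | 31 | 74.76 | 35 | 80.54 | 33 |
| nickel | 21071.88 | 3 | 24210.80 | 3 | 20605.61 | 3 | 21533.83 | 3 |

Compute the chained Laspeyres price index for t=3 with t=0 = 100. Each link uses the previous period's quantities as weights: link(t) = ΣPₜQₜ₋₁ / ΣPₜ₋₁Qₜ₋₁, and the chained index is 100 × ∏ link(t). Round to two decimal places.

113.45

Link t=0→t=1:
ΣP(t=1)Q(t=0) = 6658.80×5 + 584.35×6 + 60.89×32 + 24210.80×3 = 33294 + 3506.1 + 1948.48 + 72632.4 = 111380.98
ΣP(t=0)Q(t=0) = 6780.81×5 + 475.08×6 + 48.50×32 + 21071.88×3 = 33904.05 + 2850.48 + 1552 + 63215.64 = 101522.17
link = 111380.98/101522.17 = 1.097110
Link t=1→t=2:
ΣP(t=2)Q(t=1) = 6585.55×6 + 698.82×6 + 74.76×31 + 20605.61×3 = 39513.3 + 4192.92 + 2317.56 + 61816.83 = 107840.61
ΣP(t=1)Q(t=1) = 6658.80×6 + 584.35×6 + 60.89×31 + 24210.80×3 = 39952.8 + 3506.1 + 1887.59 + 72632.4 = 117978.89
link = 107840.61/117978.89 = 0.914067
Link t=2→t=3:
ΣP(t=3)Q(t=2) = 8522.18×6 + 654.00×7 + 80.54×35 + 21533.83×3 = 51133.08 + 4578 + 2818.9 + 64601.49 = 123131.47
ΣP(t=2)Q(t=2) = 6585.55×6 + 698.82×7 + 74.76×35 + 20605.61×3 = 39513.3 + 4891.74 + 2616.6 + 61816.83 = 108838.47
link = 123131.47/108838.47 = 1.131323
Chained index = 100 × 1.097110 × 0.914067 × 1.131323 = 113.4527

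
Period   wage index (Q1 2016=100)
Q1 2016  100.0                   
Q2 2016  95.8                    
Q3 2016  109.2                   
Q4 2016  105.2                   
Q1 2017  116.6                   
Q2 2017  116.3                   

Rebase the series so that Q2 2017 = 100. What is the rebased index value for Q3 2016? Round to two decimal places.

93.90

Rebased(Q3 2016) = 109.2 / 116.3 × 100 = 93.8951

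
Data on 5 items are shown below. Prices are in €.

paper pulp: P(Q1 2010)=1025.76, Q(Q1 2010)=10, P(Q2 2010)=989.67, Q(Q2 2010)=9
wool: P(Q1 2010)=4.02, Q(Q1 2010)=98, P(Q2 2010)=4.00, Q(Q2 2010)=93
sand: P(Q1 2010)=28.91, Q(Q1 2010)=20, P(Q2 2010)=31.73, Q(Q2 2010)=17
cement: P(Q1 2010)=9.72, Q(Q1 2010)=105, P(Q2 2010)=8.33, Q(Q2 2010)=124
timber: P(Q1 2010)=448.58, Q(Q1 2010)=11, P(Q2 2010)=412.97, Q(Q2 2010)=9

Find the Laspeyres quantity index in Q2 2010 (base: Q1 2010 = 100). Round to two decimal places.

Laspeyres quantity index uses base-period prices as weights.
ΣP(Q1 2010)·Q(Q2 2010) = 1025.76×9 + 4.02×93 + 28.91×17 + 9.72×124 + 448.58×9 = 9231.84 + 373.86 + 491.47 + 1205.28 + 4037.22 = 15339.67
ΣP(Q1 2010)·Q(Q1 2010) = 1025.76×10 + 4.02×98 + 28.91×20 + 9.72×105 + 448.58×11 = 10257.6 + 393.96 + 578.2 + 1020.6 + 4934.38 = 17184.74
Index = 15339.67 / 17184.74 × 100 = 89.2633

89.26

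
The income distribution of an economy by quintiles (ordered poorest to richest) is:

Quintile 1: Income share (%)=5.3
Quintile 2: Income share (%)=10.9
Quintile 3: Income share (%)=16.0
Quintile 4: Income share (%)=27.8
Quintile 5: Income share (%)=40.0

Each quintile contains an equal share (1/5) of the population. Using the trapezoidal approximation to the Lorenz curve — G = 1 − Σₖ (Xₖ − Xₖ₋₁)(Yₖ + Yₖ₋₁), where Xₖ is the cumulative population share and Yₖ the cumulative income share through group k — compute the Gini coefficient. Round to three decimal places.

0.345

Cumulative income shares Yₖ: 0.0530, 0.1620, 0.3220, 0.6000, 1.0000
Σ (Xₖ−Xₖ₋₁)(Yₖ+Yₖ₋₁) = (1/5)(0.0530+0.0000) + (1/5)(0.1620+0.0530) + (1/5)(0.3220+0.1620) + (1/5)(0.6000+0.3220) + (1/5)(1.0000+0.6000)
  = 0.0106 + 0.0430 + 0.0968 + 0.1844 + 0.3200 = 0.6548
G = 1 − 0.6548 = 0.3452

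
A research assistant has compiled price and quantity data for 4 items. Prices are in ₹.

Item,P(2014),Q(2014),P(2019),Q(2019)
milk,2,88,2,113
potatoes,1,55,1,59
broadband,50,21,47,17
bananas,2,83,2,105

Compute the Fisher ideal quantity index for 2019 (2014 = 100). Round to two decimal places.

93.22

Laspeyres component (base-period weights):
ΣP(2014)Q(2019) = 2×113 + 1×59 + 50×17 + 2×105 = 226 + 59 + 850 + 210 = 1345
ΣP(2014)Q(2014) = 2×88 + 1×55 + 50×21 + 2×83 = 176 + 55 + 1050 + 166 = 1447
L = 1345 / 1447 × 100 = 92.9509
Paasche component (current-period weights):
ΣP(2019)Q(2019) = 2×113 + 1×59 + 47×17 + 2×105 = 226 + 59 + 799 + 210 = 1294
ΣP(2019)Q(2014) = 2×88 + 1×55 + 47×21 + 2×83 = 176 + 55 + 987 + 166 = 1384
P = 1294 / 1384 × 100 = 93.4971
Fisher = √(L × P) = √(92.9509 × 93.4971) = 93.2236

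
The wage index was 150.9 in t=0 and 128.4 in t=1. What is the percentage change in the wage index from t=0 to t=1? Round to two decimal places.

Change = (128.4 − 150.9) / 150.9 × 100
       = -22.5 / 150.9 × 100 = -14.9105%

-14.91%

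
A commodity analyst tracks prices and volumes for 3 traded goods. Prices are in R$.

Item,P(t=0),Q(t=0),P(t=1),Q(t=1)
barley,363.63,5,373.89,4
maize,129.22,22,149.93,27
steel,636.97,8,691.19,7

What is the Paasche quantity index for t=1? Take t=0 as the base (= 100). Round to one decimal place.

Paasche quantity index uses current-period prices as weights.
ΣP(t=1)·Q(t=1) = 373.89×4 + 149.93×27 + 691.19×7 = 1495.56 + 4048.11 + 4838.33 = 10382
ΣP(t=1)·Q(t=0) = 373.89×5 + 149.93×22 + 691.19×8 = 1869.45 + 3298.46 + 5529.52 = 10697.43
Index = 10382 / 10697.43 × 100 = 97.0513

97.1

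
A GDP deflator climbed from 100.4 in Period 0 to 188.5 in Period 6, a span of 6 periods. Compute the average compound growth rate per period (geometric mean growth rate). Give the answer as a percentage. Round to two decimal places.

Growth factor = (188.5/100.4)^(1/6) = (1.877490)^(1/6) = 1.110699
Growth rate = 1.110699 − 1 = 0.110699 = 11.0699%

11.07%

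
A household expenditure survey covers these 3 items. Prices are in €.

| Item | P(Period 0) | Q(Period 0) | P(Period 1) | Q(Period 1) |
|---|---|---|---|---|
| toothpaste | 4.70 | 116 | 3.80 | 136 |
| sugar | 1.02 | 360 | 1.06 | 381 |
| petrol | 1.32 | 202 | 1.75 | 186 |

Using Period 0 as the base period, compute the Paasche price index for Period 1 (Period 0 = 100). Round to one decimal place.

97.9

Paasche price index uses current-period quantities as weights.
ΣP(Period 1)·Q(Period 1) = 3.80×136 + 1.06×381 + 1.75×186 = 516.8 + 403.86 + 325.5 = 1246.16
ΣP(Period 0)·Q(Period 1) = 4.70×136 + 1.02×381 + 1.32×186 = 639.2 + 388.62 + 245.52 = 1273.34
Index = 1246.16 / 1273.34 × 100 = 97.8655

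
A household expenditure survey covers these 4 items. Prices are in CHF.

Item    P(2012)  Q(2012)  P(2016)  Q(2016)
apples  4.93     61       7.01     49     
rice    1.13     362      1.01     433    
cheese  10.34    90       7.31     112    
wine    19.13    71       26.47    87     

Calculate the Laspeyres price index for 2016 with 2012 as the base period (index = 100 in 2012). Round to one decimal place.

Laspeyres price index uses base-period quantities as weights.
ΣP(2016)·Q(2012) = 7.01×61 + 1.01×362 + 7.31×90 + 26.47×71 = 427.61 + 365.62 + 657.9 + 1879.37 = 3330.5
ΣP(2012)·Q(2012) = 4.93×61 + 1.13×362 + 10.34×90 + 19.13×71 = 300.73 + 409.06 + 930.6 + 1358.23 = 2998.62
Index = 3330.5 / 2998.62 × 100 = 111.0678

111.1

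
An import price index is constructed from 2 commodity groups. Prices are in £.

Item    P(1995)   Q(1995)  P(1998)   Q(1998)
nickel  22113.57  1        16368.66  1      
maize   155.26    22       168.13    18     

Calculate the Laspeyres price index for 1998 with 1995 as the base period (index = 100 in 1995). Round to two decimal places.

Laspeyres price index uses base-period quantities as weights.
ΣP(1998)·Q(1995) = 16368.66×1 + 168.13×22 = 16368.66 + 3698.86 = 20067.52
ΣP(1995)·Q(1995) = 22113.57×1 + 155.26×22 = 22113.57 + 3415.72 = 25529.29
Index = 20067.52 / 25529.29 × 100 = 78.6059

78.61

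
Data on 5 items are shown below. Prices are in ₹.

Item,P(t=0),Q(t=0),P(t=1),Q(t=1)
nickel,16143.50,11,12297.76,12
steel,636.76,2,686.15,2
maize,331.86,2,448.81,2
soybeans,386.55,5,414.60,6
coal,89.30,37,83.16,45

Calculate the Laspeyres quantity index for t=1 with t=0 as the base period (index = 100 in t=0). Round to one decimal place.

109.3

Laspeyres quantity index uses base-period prices as weights.
ΣP(t=0)·Q(t=1) = 16143.50×12 + 636.76×2 + 331.86×2 + 386.55×6 + 89.30×45 = 193722 + 1273.52 + 663.72 + 2319.3 + 4018.5 = 201997.04
ΣP(t=0)·Q(t=0) = 16143.50×11 + 636.76×2 + 331.86×2 + 386.55×5 + 89.30×37 = 177578.5 + 1273.52 + 663.72 + 1932.75 + 3304.1 = 184752.59
Index = 201997.04 / 184752.59 × 100 = 109.3338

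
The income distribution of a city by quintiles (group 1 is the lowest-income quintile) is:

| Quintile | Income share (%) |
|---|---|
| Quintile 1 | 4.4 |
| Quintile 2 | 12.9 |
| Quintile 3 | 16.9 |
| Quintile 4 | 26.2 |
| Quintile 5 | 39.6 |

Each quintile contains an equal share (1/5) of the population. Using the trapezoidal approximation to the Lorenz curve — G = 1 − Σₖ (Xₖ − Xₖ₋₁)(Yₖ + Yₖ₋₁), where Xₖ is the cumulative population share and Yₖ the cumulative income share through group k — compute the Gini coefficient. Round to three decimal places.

0.335

Cumulative income shares Yₖ: 0.0440, 0.1730, 0.3420, 0.6040, 1.0000
Σ (Xₖ−Xₖ₋₁)(Yₖ+Yₖ₋₁) = (1/5)(0.0440+0.0000) + (1/5)(0.1730+0.0440) + (1/5)(0.3420+0.1730) + (1/5)(0.6040+0.3420) + (1/5)(1.0000+0.6040)
  = 0.0088 + 0.0434 + 0.1030 + 0.1892 + 0.3208 = 0.6652
G = 1 − 0.6652 = 0.3348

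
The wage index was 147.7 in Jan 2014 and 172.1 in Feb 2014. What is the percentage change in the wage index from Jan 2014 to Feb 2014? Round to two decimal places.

16.52%

Change = (172.1 − 147.7) / 147.7 × 100
       = 24.4 / 147.7 × 100 = 16.5200%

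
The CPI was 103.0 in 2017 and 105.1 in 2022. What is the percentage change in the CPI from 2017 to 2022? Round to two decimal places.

2.04%

Change = (105.1 − 103.0) / 103.0 × 100
       = 2.1 / 103.0 × 100 = 2.0388%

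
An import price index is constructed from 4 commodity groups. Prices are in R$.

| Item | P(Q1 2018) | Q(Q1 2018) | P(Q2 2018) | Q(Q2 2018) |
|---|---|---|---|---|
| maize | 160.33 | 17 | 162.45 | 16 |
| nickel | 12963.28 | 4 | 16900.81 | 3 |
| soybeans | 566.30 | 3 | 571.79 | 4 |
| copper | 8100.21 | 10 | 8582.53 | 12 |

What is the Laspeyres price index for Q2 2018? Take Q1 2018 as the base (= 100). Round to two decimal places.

Laspeyres price index uses base-period quantities as weights.
ΣP(Q2 2018)·Q(Q1 2018) = 162.45×17 + 16900.81×4 + 571.79×3 + 8582.53×10 = 2761.65 + 67603.24 + 1715.37 + 85825.3 = 157905.56
ΣP(Q1 2018)·Q(Q1 2018) = 160.33×17 + 12963.28×4 + 566.30×3 + 8100.21×10 = 2725.61 + 51853.12 + 1698.9 + 81002.1 = 137279.73
Index = 157905.56 / 137279.73 × 100 = 115.0247

115.02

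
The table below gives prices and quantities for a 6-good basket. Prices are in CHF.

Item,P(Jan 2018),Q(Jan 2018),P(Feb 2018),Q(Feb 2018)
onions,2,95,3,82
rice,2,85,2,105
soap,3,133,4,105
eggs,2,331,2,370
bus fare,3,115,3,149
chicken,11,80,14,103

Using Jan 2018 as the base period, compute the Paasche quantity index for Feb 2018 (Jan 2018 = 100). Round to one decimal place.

112.6

Paasche quantity index uses current-period prices as weights.
ΣP(Feb 2018)·Q(Feb 2018) = 3×82 + 2×105 + 4×105 + 2×370 + 3×149 + 14×103 = 246 + 210 + 420 + 740 + 447 + 1442 = 3505
ΣP(Feb 2018)·Q(Jan 2018) = 3×95 + 2×85 + 4×133 + 2×331 + 3×115 + 14×80 = 285 + 170 + 532 + 662 + 345 + 1120 = 3114
Index = 3505 / 3114 × 100 = 112.5562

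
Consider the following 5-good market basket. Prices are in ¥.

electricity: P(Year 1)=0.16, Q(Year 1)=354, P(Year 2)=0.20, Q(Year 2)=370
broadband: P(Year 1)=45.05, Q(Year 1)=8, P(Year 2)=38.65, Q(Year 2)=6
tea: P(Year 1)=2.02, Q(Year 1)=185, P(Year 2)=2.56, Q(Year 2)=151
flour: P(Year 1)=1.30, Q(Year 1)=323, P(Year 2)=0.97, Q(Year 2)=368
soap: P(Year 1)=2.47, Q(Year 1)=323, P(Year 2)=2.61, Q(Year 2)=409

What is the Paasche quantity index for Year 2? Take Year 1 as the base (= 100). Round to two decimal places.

105.32

Paasche quantity index uses current-period prices as weights.
ΣP(Year 2)·Q(Year 2) = 0.20×370 + 38.65×6 + 2.56×151 + 0.97×368 + 2.61×409 = 74 + 231.9 + 386.56 + 356.96 + 1067.49 = 2116.91
ΣP(Year 2)·Q(Year 1) = 0.20×354 + 38.65×8 + 2.56×185 + 0.97×323 + 2.61×323 = 70.8 + 309.2 + 473.6 + 313.31 + 843.03 = 2009.94
Index = 2116.91 / 2009.94 × 100 = 105.3220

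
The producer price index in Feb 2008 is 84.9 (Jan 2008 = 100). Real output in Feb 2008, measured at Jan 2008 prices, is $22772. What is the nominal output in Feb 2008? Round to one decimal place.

19333.4

Nominal = Real × (Index/100) = 22772 × (84.9/100)
        = 22772 × 0.849 = 19333.4280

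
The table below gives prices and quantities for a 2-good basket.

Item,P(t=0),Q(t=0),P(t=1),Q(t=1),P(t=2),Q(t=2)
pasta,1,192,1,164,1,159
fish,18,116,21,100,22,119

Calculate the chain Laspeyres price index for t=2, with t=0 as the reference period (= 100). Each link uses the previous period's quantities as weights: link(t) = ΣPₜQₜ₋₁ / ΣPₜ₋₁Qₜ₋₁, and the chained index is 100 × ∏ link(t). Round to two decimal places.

120.35

Link t=0→t=1:
ΣP(t=1)Q(t=0) = 1×192 + 21×116 = 192 + 2436 = 2628
ΣP(t=0)Q(t=0) = 1×192 + 18×116 = 192 + 2088 = 2280
link = 2628/2280 = 1.152632
Link t=1→t=2:
ΣP(t=2)Q(t=1) = 1×164 + 22×100 = 164 + 2200 = 2364
ΣP(t=1)Q(t=1) = 1×164 + 21×100 = 164 + 2100 = 2264
link = 2364/2264 = 1.044170
Chained index = 100 × 1.152632 × 1.044170 = 120.3543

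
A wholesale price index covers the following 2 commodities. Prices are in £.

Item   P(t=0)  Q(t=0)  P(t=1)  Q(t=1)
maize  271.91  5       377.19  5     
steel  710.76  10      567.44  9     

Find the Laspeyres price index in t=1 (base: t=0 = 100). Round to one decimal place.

89.3

Laspeyres price index uses base-period quantities as weights.
ΣP(t=1)·Q(t=0) = 377.19×5 + 567.44×10 = 1885.95 + 5674.4 = 7560.35
ΣP(t=0)·Q(t=0) = 271.91×5 + 710.76×10 = 1359.55 + 7107.6 = 8467.15
Index = 7560.35 / 8467.15 × 100 = 89.2904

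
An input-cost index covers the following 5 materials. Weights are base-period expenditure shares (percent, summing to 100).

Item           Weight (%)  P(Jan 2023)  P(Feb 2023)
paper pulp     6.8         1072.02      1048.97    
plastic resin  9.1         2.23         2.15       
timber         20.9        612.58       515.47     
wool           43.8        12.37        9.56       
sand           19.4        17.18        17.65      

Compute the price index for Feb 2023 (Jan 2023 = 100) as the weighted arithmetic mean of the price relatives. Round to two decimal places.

86.80

paper pulp: 6.8 × (1048.97/1072.02) = 6.8 × 0.978499 = 6.6538
plastic resin: 9.1 × (2.15/2.23) = 9.1 × 0.964126 = 8.7735
timber: 20.9 × (515.47/612.58) = 20.9 × 0.841474 = 17.5868
wool: 43.8 × (9.56/12.37) = 43.8 × 0.772838 = 33.8503
sand: 19.4 × (17.65/17.18) = 19.4 × 1.027357 = 19.9307
Index = Σ wᵢ·(p₁ᵢ/p₀ᵢ) = 6.6538 + 8.7735 + 17.5868 + 33.8503 + 19.9307 = 86.7952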